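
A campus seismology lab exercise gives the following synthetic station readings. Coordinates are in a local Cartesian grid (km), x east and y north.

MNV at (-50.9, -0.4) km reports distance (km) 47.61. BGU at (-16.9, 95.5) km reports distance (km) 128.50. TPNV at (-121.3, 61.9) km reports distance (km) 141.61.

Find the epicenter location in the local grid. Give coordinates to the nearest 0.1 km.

Circle about each station: (x + 50.9)² + (y + 0.4)² = 47.61²; (x + 16.9)² + (y − 95.5)² = 128.50²; (x + 121.3)² + (y − 61.9)² = 141.61².
Subtracting pairs of circle equations eliminates x²+y² and gives linear equations (the radical axes):
68.0 x + 191.8 y = -7430.65
-140.8 x + 124.6 y = -1832.35
Solving the 2×2 system: x ≈ -16.2, y ≈ -33.0 km.

-16.2 km east, -33.0 km north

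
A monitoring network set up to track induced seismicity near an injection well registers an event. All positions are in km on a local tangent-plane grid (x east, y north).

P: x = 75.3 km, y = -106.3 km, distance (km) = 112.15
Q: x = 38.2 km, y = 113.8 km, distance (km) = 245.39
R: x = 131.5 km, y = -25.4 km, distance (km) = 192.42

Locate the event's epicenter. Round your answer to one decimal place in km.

x ≈ -36.0 km, y ≈ -120.1 km

Circle about each station: (x − 75.3)² + (y + 106.3)² = 112.15²; (x − 38.2)² + (y − 113.8)² = 245.39²; (x − 131.5)² + (y + 25.4)² = 192.42².
Subtracting the P equation from the Q and R equations removes the quadratic terms:
-74.2 x + 440.2 y = -50198.73
112.4 x + 161.8 y = -23480.20
Solving the 2×2 system: x ≈ -36.0, y ≈ -120.1 km.
Check against P (with the unrounded x, y): √((x − 75.3)²+(y + 106.3)²) = 112.16 ≈ 112.15 km. ✓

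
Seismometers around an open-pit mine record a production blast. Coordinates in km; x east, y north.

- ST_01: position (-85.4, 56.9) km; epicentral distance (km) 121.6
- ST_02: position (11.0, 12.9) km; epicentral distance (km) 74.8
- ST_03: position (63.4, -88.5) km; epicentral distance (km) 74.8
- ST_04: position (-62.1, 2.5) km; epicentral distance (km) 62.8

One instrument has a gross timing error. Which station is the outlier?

Solve using three stations at a time. Using ST_01, ST_02, ST_04 (subtract circle equations pairwise → linear system) gives (x, y) ≈ (-28.6, -50.6).
Distances from that point to each station vs reported:
  ST_01: calculated 121.6 vs reported 121.6 → residual 0.0 km
  ST_02: calculated 74.8 vs reported 74.8 → residual 0.0 km
  ST_03: calculated 99.5 vs reported 74.8 → residual 24.7 km
  ST_04: calculated 62.8 vs reported 62.8 → residual 0.0 km
ST_01, ST_02, ST_04 are mutually consistent (residuals ≈ 0); ST_03 is off by 24.7 km.

ST_03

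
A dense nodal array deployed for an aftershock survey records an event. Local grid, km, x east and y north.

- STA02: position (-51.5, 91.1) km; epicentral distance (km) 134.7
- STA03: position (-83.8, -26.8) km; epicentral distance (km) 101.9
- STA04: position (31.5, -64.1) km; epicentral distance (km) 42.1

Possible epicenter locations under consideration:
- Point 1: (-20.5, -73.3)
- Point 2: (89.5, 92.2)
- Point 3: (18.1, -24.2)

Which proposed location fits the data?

For each candidate, compare |candidate − station| to the reported distance:
Point 1: residuals STA02 32.6, STA03 23.4, STA04 10.7 → max 32.6 km
Point 2: residuals STA02 6.3, STA03 108.3, STA04 124.6 → max 124.6 km
Point 3: residuals STA02 0.0, STA03 0.0, STA04 0.0 → max 0.0 km
Only Point 3 has all residuals ≈ 0.

Point 3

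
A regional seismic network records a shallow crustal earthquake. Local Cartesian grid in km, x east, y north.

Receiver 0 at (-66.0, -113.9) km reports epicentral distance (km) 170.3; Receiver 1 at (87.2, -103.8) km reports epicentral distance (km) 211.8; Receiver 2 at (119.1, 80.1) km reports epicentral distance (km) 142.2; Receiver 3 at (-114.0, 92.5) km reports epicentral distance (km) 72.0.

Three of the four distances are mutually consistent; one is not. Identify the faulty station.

Solve using three stations at a time. Using Receiver 0, Receiver 1, Receiver 3 (subtract circle equations pairwise → linear system) gives (x, y) ≈ (-52.0, 55.8).
Distances from that point to each station vs reported:
  Receiver 0: calculated 170.3 vs reported 170.3 → residual 0.0 km
  Receiver 1: calculated 211.8 vs reported 211.8 → residual 0.0 km
  Receiver 2: calculated 172.8 vs reported 142.2 → residual 30.6 km
  Receiver 3: calculated 72.0 vs reported 72.0 → residual 0.0 km
Receiver 0, Receiver 1, Receiver 3 are mutually consistent (residuals ≈ 0); Receiver 2 is off by 30.6 km.

Receiver 2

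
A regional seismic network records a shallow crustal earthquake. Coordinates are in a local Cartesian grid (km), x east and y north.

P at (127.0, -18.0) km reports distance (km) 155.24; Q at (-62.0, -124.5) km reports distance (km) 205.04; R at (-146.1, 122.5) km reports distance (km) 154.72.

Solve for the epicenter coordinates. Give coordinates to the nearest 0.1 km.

Circle about each station: (x − 127.0)² + (y + 18.0)² = 155.24²; (x + 62.0)² + (y + 124.5)² = 205.04²; (x + 146.1)² + (y − 122.5)² = 154.72².
Subtracting pairs of circle equations eliminates x²+y² and gives linear equations (the radical axes):
-378.0 x − 213.0 y = -15050.69
-546.2 x + 281.0 y = 20059.64
Solving the 2×2 system: x ≈ -0.2, y ≈ 71.0 km.
Check against P (with the unrounded x, y): √((x − 127.0)²+(y + 18.0)²) = 155.24 ≈ 155.24 km. ✓

(-0.2, 71.0)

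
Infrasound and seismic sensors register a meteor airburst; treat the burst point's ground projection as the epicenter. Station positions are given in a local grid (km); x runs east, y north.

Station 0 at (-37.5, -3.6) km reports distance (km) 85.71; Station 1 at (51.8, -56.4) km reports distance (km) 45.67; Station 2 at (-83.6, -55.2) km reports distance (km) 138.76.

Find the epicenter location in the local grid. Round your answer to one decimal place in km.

(47.9, -10.9)

Circle about each station: (x + 37.5)² + (y + 3.6)² = 85.71²; (x − 51.8)² + (y + 56.4)² = 45.67²; (x + 83.6)² + (y + 55.2)² = 138.76².
Subtracting the Station 0 equation from the Station 1 and Station 2 equations removes the quadratic terms:
178.6 x − 105.6 y = 9705.45
-92.2 x − 103.2 y = -3291.34
Solving the 2×2 system: x ≈ 47.9, y ≈ -10.9 km.
Check against Station 0 (with the unrounded x, y): √((x + 37.5)²+(y + 3.6)²) = 85.71 ≈ 85.71 km. ✓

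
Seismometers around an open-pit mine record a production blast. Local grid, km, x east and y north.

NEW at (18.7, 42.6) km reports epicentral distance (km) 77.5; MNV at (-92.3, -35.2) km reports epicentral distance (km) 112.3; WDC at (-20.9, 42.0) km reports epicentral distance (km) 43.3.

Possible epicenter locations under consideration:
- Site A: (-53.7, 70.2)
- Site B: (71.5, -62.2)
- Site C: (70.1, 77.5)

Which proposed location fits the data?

For each candidate, compare |candidate − station| to the reported distance:
Site A: residuals NEW 0.0, MNV 0.1, WDC 0.0 → max 0.1 km
Site B: residuals NEW 39.8, MNV 53.7, WDC 96.0 → max 96.0 km
Site C: residuals NEW 15.4, MNV 85.4, WDC 54.4 → max 85.4 km
Only Site A has all residuals ≈ 0.

Site A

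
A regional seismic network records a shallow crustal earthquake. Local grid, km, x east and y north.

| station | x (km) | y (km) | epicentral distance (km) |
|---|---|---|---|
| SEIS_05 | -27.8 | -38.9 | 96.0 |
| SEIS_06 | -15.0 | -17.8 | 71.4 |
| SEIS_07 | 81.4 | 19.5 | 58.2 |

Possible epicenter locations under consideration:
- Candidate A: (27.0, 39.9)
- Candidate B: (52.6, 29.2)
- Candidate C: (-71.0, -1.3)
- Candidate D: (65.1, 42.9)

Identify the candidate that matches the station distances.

For each candidate, compare |candidate − station| to the reported distance:
Candidate A: residuals SEIS_05 0.0, SEIS_06 0.0, SEIS_07 0.1 → max 0.1 km
Candidate B: residuals SEIS_05 9.4, SEIS_06 10.9, SEIS_07 27.8 → max 27.8 km
Candidate C: residuals SEIS_05 38.7, SEIS_06 13.0, SEIS_07 95.6 → max 95.6 km
Candidate D: residuals SEIS_05 27.8, SEIS_06 29.1, SEIS_07 29.7 → max 29.7 km
Only Candidate A has all residuals ≈ 0.

Candidate A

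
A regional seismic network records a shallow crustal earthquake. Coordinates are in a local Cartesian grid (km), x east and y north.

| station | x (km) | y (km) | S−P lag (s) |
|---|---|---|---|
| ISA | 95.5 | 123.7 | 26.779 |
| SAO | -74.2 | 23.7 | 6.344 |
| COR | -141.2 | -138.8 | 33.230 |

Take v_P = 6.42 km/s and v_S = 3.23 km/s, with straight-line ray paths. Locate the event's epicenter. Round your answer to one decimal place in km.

Distance from S−P lag: d = Δt · v_P v_S / (v_P − v_S) = Δt · (6.42·3.23)/(6.42−3.23) ≈ 6.5005·Δt.
So d_ISA = 174.08, d_SAO = 41.24, d_COR = 216.01 km.
Circle about each station: (x − 95.5)² + (y − 123.7)² = 174.08²; (x + 74.2)² + (y − 23.7)² = 41.24²; (x + 141.2)² + (y + 138.8)² = 216.01².
Subtracting pairs of circle equations eliminates x²+y² and gives linear equations (the radical axes):
-339.4 x − 200.0 y = 10248.50
-473.4 x − 525.0 y = -1575.53
Solving the 2×2 system: x ≈ -68.2, y ≈ 64.5 km.

-68.2 km east, 64.5 km north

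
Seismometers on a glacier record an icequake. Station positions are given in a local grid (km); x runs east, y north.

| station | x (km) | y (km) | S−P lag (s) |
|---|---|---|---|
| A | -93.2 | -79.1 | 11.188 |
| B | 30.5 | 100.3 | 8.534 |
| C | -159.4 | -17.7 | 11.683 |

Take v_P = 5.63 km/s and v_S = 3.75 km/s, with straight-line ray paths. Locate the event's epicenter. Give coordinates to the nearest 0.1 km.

Distance from S−P lag: d = Δt · v_P v_S / (v_P − v_S) = Δt · (5.63·3.75)/(5.63−3.75) ≈ 11.2301·Δt.
So d_A = 125.64, d_B = 95.84, d_C = 131.20 km.
Circle about each station: (x + 93.2)² + (y + 79.1)² = 125.64²; (x − 30.5)² + (y − 100.3)² = 95.84²; (x + 159.4)² + (y + 17.7)² = 131.20².
Subtracting the A equation from the B and C equations removes the quadratic terms:
247.4 x + 358.8 y = 2647.39
-132.4 x + 122.8 y = 9350.57
Solving the 2×2 system: x ≈ -38.9, y ≈ 34.2 km.
Check against A (with the unrounded x, y): √((x + 93.2)²+(y + 79.1)²) = 125.64 ≈ 125.64 km. ✓

(-38.9, 34.2)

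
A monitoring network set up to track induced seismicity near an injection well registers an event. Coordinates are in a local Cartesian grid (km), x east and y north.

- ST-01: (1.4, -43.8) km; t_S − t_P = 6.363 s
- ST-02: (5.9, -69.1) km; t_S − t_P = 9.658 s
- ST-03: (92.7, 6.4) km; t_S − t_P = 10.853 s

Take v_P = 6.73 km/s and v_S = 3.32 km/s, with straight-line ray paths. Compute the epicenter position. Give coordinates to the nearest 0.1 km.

Distance from S−P lag: d = Δt · v_P v_S / (v_P − v_S) = Δt · (6.73·3.32)/(6.73−3.32) ≈ 6.5524·Δt.
So d_ST-01 = 41.69, d_ST-02 = 63.28, d_ST-03 = 71.11 km.
Circle about each station: (x − 1.4)² + (y + 43.8)² = 41.69²; (x − 5.9)² + (y + 69.1)² = 63.28²; (x − 92.7)² + (y − 6.4)² = 71.11².
Subtracting the ST-01 equation from the ST-02 and ST-03 equations removes the quadratic terms:
9.0 x − 50.6 y = 622.92
182.6 x + 100.4 y = 3395.27
Solving the 2×2 system: x ≈ 23.1, y ≈ -8.2 km.

x ≈ 23.1 km, y ≈ -8.2 km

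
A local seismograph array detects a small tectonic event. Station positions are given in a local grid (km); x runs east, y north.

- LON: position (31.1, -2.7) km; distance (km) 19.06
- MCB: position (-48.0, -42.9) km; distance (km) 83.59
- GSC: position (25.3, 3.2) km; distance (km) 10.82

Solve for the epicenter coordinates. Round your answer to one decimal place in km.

Circle about each station: (x − 31.1)² + (y + 2.7)² = 19.06²; (x + 48.0)² + (y + 42.9)² = 83.59²; (x − 25.3)² + (y − 3.2)² = 10.82².
Subtracting pairs of circle equations eliminates x²+y² and gives linear equations (the radical axes):
-158.2 x − 80.4 y = -3454.09
-11.6 x + 11.8 y = -77.96
Solving the 2×2 system: x ≈ 16.8, y ≈ 9.9 km.
Check against LON (with the unrounded x, y): √((x − 31.1)²+(y + 2.7)²) = 19.06 ≈ 19.06 km. ✓

x ≈ 16.8 km, y ≈ 9.9 km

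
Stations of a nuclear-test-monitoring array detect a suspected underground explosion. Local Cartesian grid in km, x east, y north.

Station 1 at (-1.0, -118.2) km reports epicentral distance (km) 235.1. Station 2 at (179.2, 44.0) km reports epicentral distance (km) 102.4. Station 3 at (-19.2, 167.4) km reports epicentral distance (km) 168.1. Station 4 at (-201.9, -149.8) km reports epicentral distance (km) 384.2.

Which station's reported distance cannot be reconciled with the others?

Station 3

Solve using three stations at a time. Using Station 1, Station 2, Station 4 (subtract circle equations pairwise → linear system) gives (x, y) ≈ (91.9, 97.9).
Distances from that point to each station vs reported:
  Station 1: calculated 235.2 vs reported 235.1 → residual 0.1 km
  Station 2: calculated 102.6 vs reported 102.4 → residual 0.2 km
  Station 3: calculated 131.1 vs reported 168.1 → residual 37.0 km
  Station 4: calculated 384.2 vs reported 384.2 → residual 0.0 km
Station 1, Station 2, Station 4 are mutually consistent (residuals ≈ 0); Station 3 is off by 37.0 km.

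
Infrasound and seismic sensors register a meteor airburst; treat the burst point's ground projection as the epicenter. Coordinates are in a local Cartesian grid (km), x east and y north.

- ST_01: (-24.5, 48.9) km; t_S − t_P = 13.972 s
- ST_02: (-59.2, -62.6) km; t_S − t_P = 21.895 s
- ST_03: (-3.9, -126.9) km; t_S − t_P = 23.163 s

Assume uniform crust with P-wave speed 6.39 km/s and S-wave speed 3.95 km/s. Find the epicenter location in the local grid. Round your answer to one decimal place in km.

Distance from S−P lag: d = Δt · v_P v_S / (v_P − v_S) = Δt · (6.39·3.95)/(6.39−3.95) ≈ 10.3445·Δt.
So d_ST_01 = 144.53, d_ST_02 = 226.49, d_ST_03 = 239.61 km.
Circle about each station: (x + 24.5)² + (y − 48.9)² = 144.53²; (x + 59.2)² + (y + 62.6)² = 226.49²; (x + 3.9)² + (y + 126.9)² = 239.61².
Subtracting the ST_01 equation from the ST_02 and ST_03 equations removes the quadratic terms:
-69.4 x − 223.0 y = -25976.86
41.2 x − 351.6 y = -23396.67
Solving the 2×2 system: x ≈ 116.6, y ≈ 80.2 km.

x ≈ 116.6 km, y ≈ 80.2 km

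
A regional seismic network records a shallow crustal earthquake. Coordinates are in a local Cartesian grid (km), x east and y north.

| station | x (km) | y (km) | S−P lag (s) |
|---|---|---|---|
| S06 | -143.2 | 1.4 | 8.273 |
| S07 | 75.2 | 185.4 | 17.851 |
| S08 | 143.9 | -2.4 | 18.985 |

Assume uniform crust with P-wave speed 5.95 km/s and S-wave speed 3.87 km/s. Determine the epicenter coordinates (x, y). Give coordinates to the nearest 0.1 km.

Distance from S−P lag: d = Δt · v_P v_S / (v_P − v_S) = Δt · (5.95·3.87)/(5.95−3.87) ≈ 11.0704·Δt.
So d_S06 = 91.59, d_S07 = 197.62, d_S08 = 210.17 km.
Circle about each station: (x + 143.2)² + (y − 1.4)² = 91.59²; (x − 75.2)² + (y − 185.4)² = 197.62²; (x − 143.9)² + (y + 2.4)² = 210.17².
Subtracting pairs of circle equations eliminates x²+y² and gives linear equations (the radical axes):
436.8 x + 368.0 y = -11144.94
574.2 x − 7.6 y = -35577.93
Solving the 2×2 system: x ≈ -61.4, y ≈ 42.6 km.
Check against S06 (with the unrounded x, y): √((x + 143.2)²+(y − 1.4)²) = 91.59 ≈ 91.59 km. ✓

(-61.4, 42.6)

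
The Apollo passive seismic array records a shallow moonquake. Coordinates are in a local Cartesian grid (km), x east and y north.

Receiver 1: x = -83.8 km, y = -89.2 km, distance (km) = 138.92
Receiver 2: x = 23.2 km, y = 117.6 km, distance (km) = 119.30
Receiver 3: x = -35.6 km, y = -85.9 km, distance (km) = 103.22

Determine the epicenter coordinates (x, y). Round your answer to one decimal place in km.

Circle about each station: (x + 83.8)² + (y + 89.2)² = 138.92²; (x − 23.2)² + (y − 117.6)² = 119.30²; (x + 35.6)² + (y + 85.9)² = 103.22².
Subtracting the Receiver 1 equation from the Receiver 2 and Receiver 3 equations removes the quadratic terms:
214.0 x + 413.6 y = 4455.20
96.4 x + 6.6 y = 2311.49
Solving the 2×2 system: x ≈ 24.1, y ≈ -1.7 km.

(24.1, -1.7)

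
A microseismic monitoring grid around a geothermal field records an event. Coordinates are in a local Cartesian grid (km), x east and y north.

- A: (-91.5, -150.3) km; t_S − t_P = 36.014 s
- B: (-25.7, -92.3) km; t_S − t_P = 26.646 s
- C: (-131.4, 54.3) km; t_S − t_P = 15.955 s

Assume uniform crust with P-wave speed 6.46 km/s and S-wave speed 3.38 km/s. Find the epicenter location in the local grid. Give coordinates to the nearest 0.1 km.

Distance from S−P lag: d = Δt · v_P v_S / (v_P − v_S) = Δt · (6.46·3.38)/(6.46−3.38) ≈ 7.0892·Δt.
So d_A = 255.31, d_B = 188.90, d_C = 113.11 km.
Circle about each station: (x + 91.5)² + (y + 150.3)² = 255.31²; (x + 25.7)² + (y + 92.3)² = 188.90²; (x + 131.4)² + (y − 54.3)² = 113.11².
Subtracting the A equation from the B and C equations removes the quadratic terms:
131.6 x + 116.0 y = 7717.43
-79.8 x + 409.2 y = 41641.43
Solving the 2×2 system: x ≈ -26.5, y ≈ 96.6 km.

x ≈ -26.5 km, y ≈ 96.6 km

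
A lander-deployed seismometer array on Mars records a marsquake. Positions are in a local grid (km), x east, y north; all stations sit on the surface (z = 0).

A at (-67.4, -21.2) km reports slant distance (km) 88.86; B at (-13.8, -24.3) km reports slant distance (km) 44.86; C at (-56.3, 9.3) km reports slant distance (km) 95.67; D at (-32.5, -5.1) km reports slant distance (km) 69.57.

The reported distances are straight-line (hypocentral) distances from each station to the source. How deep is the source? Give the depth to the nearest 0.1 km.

21.5 km

Each station gives a sphere (x−x_i)² + (y−y_i)² + z² = d_i² (stations at z=0).
Subtracting the A sphere from B and C: z² cancels, leaving linear equations in x and y:
107.2 x − 6.2 y = 1672.41
22.2 x + 61.0 y = -2992.67
Solving: x ≈ 12.500, y ≈ -53.609 km (keep extra digits for the depth step; rounded: 12.5, -53.6).
Then from the A sphere: z² = 88.86² − (x + 67.4)² − (y + 21.2)² with x = 12.500, y = -53.609, so z ≈ 21.488 ≈ 21.5 km.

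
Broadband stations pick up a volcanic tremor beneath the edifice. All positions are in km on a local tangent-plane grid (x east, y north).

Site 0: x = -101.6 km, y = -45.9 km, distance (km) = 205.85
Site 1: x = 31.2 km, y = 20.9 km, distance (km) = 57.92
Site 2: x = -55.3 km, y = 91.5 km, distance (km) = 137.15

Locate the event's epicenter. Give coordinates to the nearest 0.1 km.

Circle about each station: (x + 101.6)² + (y + 45.9)² = 205.85²; (x − 31.2)² + (y − 20.9)² = 57.92²; (x + 55.3)² + (y − 91.5)² = 137.15².
Subtracting the Site 0 equation from the Site 1 and Site 2 equations removes the quadratic terms:
265.6 x + 133.6 y = 28000.38
92.6 x + 274.8 y = 22565.07
Solving the 2×2 system: x ≈ 77.2, y ≈ 56.1 km.

x ≈ 77.2 km, y ≈ 56.1 km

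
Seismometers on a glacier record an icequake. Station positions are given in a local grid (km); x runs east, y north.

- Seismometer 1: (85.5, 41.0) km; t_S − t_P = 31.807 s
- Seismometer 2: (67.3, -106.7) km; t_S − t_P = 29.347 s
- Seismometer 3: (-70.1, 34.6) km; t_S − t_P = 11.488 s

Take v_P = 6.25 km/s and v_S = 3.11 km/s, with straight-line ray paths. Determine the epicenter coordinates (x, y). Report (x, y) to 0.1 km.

Distance from S−P lag: d = Δt · v_P v_S / (v_P − v_S) = Δt · (6.25·3.11)/(6.25−3.11) ≈ 6.1903·Δt.
So d_Seismometer 1 = 196.89, d_Seismometer 2 = 181.67, d_Seismometer 3 = 71.11 km.
Circle about each station: (x − 85.5)² + (y − 41.0)² = 196.89²; (x − 67.3)² + (y + 106.7)² = 181.67²; (x + 70.1)² + (y − 34.6)² = 71.11².
Subtracting the Seismometer 1 equation from the Seismometer 2 and Seismometer 3 equations removes the quadratic terms:
-36.4 x − 295.4 y = 12684.61
-311.2 x − 12.8 y = 30828.96
Solving the 2×2 system: x ≈ -97.8, y ≈ -30.9 km.

(-97.8, -30.9)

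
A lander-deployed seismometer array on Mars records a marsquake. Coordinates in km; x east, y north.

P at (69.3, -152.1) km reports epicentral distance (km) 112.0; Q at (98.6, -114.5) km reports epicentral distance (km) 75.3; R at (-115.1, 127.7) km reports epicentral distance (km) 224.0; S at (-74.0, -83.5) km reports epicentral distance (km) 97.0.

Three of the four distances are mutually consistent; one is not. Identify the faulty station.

Q

Solve using three stations at a time. Using P, R, S (subtract circle equations pairwise → linear system) gives (x, y) ≈ (18.0, -52.5).
Distances from that point to each station vs reported:
  P: calculated 112.0 vs reported 112.0 → residual 0.0 km
  Q: calculated 101.7 vs reported 75.3 → residual 26.4 km
  R: calculated 224.0 vs reported 224.0 → residual 0.0 km
  S: calculated 97.0 vs reported 97.0 → residual 0.0 km
P, R, S are mutually consistent (residuals ≈ 0); Q is off by 26.4 km.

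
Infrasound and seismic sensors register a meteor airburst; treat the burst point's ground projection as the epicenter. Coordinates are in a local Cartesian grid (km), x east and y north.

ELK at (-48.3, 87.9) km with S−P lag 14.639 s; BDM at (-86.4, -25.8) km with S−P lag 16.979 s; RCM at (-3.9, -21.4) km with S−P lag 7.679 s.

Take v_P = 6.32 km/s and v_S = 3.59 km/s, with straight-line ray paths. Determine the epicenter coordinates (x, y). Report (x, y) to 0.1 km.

48.8 km east, 14.6 km north

Distance from S−P lag: d = Δt · v_P v_S / (v_P − v_S) = Δt · (6.32·3.59)/(6.32−3.59) ≈ 8.3109·Δt.
So d_ELK = 121.66, d_BDM = 141.11, d_RCM = 63.82 km.
Circle about each station: (x + 48.3)² + (y − 87.9)² = 121.66²; (x + 86.4)² + (y + 25.8)² = 141.11²; (x + 3.9)² + (y + 21.4)² = 63.82².
Subtracting pairs of circle equations eliminates x²+y² and gives linear equations (the radical axes):
-76.2 x − 227.4 y = -7039.58
88.8 x − 218.6 y = 1142.03
Solving the 2×2 system: x ≈ 48.8, y ≈ 14.6 km.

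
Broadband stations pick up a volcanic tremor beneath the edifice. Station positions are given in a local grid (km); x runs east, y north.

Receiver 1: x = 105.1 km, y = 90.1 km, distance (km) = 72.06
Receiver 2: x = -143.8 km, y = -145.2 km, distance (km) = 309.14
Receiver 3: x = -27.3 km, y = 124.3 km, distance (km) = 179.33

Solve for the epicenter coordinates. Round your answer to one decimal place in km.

x ≈ 118.0 km, y ≈ 19.2 km

Circle about each station: (x − 105.1)² + (y − 90.1)² = 72.06²; (x + 143.8)² + (y + 145.2)² = 309.14²; (x + 27.3)² + (y − 124.3)² = 179.33².
Subtracting the Receiver 1 equation from the Receiver 2 and Receiver 3 equations removes the quadratic terms:
-497.8 x − 470.6 y = -67777.44
-264.8 x + 68.4 y = -29934.85
Solving the 2×2 system: x ≈ 118.0, y ≈ 19.2 km.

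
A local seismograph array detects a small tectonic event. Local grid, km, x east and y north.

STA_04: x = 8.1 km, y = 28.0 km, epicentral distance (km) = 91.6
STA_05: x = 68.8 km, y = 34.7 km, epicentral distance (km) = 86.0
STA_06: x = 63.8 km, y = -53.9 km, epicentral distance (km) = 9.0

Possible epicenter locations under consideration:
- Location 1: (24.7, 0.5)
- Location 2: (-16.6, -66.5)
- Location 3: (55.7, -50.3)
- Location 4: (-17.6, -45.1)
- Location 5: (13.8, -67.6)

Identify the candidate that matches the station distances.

Location 3

For each candidate, compare |candidate − station| to the reported distance:
Location 1: residuals STA_04 59.5, STA_05 30.2, STA_06 58.0 → max 59.5 km
Location 2: residuals STA_04 6.1, STA_05 46.4, STA_06 72.4 → max 72.4 km
Location 3: residuals STA_04 0.0, STA_05 0.0, STA_06 0.1 → max 0.1 km
Location 4: residuals STA_04 14.1, STA_05 31.6, STA_06 72.9 → max 72.9 km
Location 5: residuals STA_04 4.2, STA_05 30.1, STA_06 42.8 → max 42.8 km
Only Location 3 has all residuals ≈ 0.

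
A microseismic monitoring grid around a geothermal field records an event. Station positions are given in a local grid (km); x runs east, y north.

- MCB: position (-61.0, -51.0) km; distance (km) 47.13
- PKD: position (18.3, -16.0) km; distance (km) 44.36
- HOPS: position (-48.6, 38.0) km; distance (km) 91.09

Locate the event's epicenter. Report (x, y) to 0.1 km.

Circle about each station: (x + 61.0)² + (y + 51.0)² = 47.13²; (x − 18.3)² + (y + 16.0)² = 44.36²; (x + 48.6)² + (y − 38.0)² = 91.09².
Subtracting the MCB equation from the PKD and HOPS equations removes the quadratic terms:
158.6 x + 70.0 y = -5477.68
24.8 x + 178.0 y = -8592.19
Solving the 2×2 system: x ≈ -14.1, y ≈ -46.3 km.
Check against MCB (with the unrounded x, y): √((x + 61.0)²+(y + 51.0)²) = 47.13 ≈ 47.13 km. ✓

(-14.1, -46.3)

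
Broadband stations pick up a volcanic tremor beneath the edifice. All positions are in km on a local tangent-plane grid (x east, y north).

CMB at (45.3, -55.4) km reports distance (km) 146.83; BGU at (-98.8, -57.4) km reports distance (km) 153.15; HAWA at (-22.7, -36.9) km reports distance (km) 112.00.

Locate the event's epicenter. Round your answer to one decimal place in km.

(-22.0, 75.1)

Circle about each station: (x − 45.3)² + (y + 55.4)² = 146.83²; (x + 98.8)² + (y + 57.4)² = 153.15²; (x + 22.7)² + (y + 36.9)² = 112.00².
Subtracting pairs of circle equations eliminates x²+y² and gives linear equations (the radical axes):
-288.2 x − 4.0 y = 6039.08
-136.0 x + 37.0 y = 5770.70
Solving the 2×2 system: x ≈ -22.0, y ≈ 75.1 km.
Check against CMB (with the unrounded x, y): √((x − 45.3)²+(y + 55.4)²) = 146.84 ≈ 146.83 km. ✓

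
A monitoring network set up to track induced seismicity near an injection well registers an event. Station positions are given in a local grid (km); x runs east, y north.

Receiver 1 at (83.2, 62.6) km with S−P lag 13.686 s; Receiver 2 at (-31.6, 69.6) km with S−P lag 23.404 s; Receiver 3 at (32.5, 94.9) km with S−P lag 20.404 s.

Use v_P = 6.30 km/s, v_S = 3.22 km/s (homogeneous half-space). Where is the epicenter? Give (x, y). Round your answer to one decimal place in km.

Distance from S−P lag: d = Δt · v_P v_S / (v_P − v_S) = Δt · (6.30·3.22)/(6.30−3.22) ≈ 6.5864·Δt.
So d_Receiver 1 = 90.14, d_Receiver 2 = 154.15, d_Receiver 3 = 134.39 km.
Circle about each station: (x − 83.2)² + (y − 62.6)² = 90.14²; (x + 31.6)² + (y − 69.6)² = 154.15²; (x − 32.5)² + (y − 94.9)² = 134.39².
Subtracting the Receiver 1 equation from the Receiver 2 and Receiver 3 equations removes the quadratic terms:
-229.6 x + 14.0 y = -20635.28
-101.4 x + 64.6 y = -10714.19
Solving the 2×2 system: x ≈ 88.2, y ≈ -27.4 km.

(88.2, -27.4)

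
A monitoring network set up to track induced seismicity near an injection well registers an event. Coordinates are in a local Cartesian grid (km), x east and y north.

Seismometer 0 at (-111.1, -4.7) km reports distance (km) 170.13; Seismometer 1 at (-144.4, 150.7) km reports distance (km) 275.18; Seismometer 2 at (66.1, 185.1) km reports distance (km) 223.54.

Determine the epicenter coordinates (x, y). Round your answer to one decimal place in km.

x ≈ 55.7 km, y ≈ -38.2 km

Circle about each station: (x + 111.1)² + (y + 4.7)² = 170.13²; (x + 144.4)² + (y − 150.7)² = 275.18²; (x − 66.1)² + (y − 185.1)² = 223.54².
Subtracting the Seismometer 0 equation from the Seismometer 1 and Seismometer 2 equations removes the quadratic terms:
-66.6 x + 310.8 y = -15583.27
354.4 x + 379.6 y = 5240.01
Solving the 2×2 system: x ≈ 55.7, y ≈ -38.2 km.
Check against Seismometer 0 (with the unrounded x, y): √((x + 111.1)²+(y + 4.7)²) = 170.14 ≈ 170.13 km. ✓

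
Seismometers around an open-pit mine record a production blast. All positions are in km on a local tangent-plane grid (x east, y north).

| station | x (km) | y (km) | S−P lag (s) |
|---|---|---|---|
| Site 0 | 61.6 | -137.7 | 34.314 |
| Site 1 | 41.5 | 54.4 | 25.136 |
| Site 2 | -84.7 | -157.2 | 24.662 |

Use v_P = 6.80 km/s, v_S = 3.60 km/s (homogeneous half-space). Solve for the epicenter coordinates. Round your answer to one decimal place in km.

Distance from S−P lag: d = Δt · v_P v_S / (v_P − v_S) = Δt · (6.80·3.60)/(6.80−3.60) ≈ 7.6500·Δt.
So d_Site 0 = 262.50, d_Site 1 = 192.29, d_Site 2 = 188.66 km.
Circle about each station: (x − 61.6)² + (y + 137.7)² = 262.50²; (x − 41.5)² + (y − 54.4)² = 192.29²; (x + 84.7)² + (y + 157.2)² = 188.66².
Subtracting pairs of circle equations eliminates x²+y² and gives linear equations (the radical axes):
-40.2 x + 384.2 y = 13856.57
-292.6 x − 39.0 y = 42443.73
Solving the 2×2 system: x ≈ -147.8, y ≈ 20.6 km.

(-147.8, 20.6)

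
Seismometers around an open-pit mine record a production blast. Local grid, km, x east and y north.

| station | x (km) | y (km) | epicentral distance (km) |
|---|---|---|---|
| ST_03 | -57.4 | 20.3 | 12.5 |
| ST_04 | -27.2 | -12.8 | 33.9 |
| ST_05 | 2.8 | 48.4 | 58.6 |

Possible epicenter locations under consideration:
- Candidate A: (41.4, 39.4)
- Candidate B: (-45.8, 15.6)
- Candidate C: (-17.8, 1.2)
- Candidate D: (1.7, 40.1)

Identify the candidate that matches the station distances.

For each candidate, compare |candidate − station| to the reported distance:
Candidate A: residuals ST_03 88.1, ST_04 52.3, ST_05 19.0 → max 88.1 km
Candidate B: residuals ST_03 0.0, ST_04 0.0, ST_05 0.0 → max 0.0 km
Candidate C: residuals ST_03 31.5, ST_04 17.0, ST_05 7.1 → max 31.5 km
Candidate D: residuals ST_03 49.8, ST_04 26.4, ST_05 50.2 → max 50.2 km
Only Candidate B has all residuals ≈ 0.

Candidate B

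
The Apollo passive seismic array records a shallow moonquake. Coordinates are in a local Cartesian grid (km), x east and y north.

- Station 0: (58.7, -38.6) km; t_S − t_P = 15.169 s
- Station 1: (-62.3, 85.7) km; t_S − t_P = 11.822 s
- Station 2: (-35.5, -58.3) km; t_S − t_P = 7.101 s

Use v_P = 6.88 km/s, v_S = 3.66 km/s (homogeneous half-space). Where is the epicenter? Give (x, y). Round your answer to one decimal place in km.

-55.5 km east, -6.5 km north

Distance from S−P lag: d = Δt · v_P v_S / (v_P − v_S) = Δt · (6.88·3.66)/(6.88−3.66) ≈ 7.8201·Δt.
So d_Station 0 = 118.62, d_Station 1 = 92.45, d_Station 2 = 55.53 km.
Circle about each station: (x − 58.7)² + (y + 38.6)² = 118.62²; (x + 62.3)² + (y − 85.7)² = 92.45²; (x + 35.5)² + (y + 58.3)² = 55.53².
Subtracting pairs of circle equations eliminates x²+y² and gives linear equations (the radical axes):
-242.0 x + 248.6 y = 11813.83
-188.4 x − 39.4 y = 10710.61
Solving the 2×2 system: x ≈ -55.5, y ≈ -6.5 km.
Check against Station 0 (with the unrounded x, y): √((x − 58.7)²+(y + 38.6)²) = 118.62 ≈ 118.62 km. ✓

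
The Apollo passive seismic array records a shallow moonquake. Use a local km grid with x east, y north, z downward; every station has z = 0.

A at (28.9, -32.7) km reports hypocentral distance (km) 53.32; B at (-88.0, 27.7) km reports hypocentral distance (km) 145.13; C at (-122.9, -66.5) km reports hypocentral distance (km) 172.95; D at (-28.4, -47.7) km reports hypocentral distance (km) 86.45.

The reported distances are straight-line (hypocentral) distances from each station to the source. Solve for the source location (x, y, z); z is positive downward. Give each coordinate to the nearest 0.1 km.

(36.7, -25.1, 52.2)

Each station gives a sphere (x−x_i)² + (y−y_i)² + z² = d_i² (stations at z=0).
Subtracting the A sphere from B and C: z² cancels, leaving linear equations in x and y:
-233.8 x + 120.8 y = -11612.90
-303.6 x − 67.6 y = -9446.52
Solving: x ≈ 36.703, y ≈ -25.097 km (keep extra digits for the depth step; rounded: 36.7, -25.1).
Then from the A sphere: z² = 53.32² − (x − 28.9)² − (y + 32.7)² with x = 36.703, y = -25.097, so z ≈ 52.195 ≈ 52.2 km.
Check against D (with the unrounded solution): distance 86.45 ≈ 86.45 km. ✓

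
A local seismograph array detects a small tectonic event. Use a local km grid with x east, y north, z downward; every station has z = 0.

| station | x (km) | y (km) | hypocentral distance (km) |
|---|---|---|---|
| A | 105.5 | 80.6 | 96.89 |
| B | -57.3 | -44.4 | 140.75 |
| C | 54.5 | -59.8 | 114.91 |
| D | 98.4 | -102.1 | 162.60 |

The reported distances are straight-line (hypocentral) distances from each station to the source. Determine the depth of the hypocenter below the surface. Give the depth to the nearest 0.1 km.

Each station gives a sphere (x−x_i)² + (y−y_i)² + z² = d_i² (stations at z=0).
Subtracting the A sphere from B and C: z² cancels, leaving linear equations in x and y:
-325.6 x − 250.0 y = -22794.85
-102.0 x − 280.8 y = -14896.96
Solving: x ≈ 40.598, y ≈ 38.305 km (keep extra digits for the depth step; rounded: 40.6, 38.3).
Then from the A sphere: z² = 96.89² − (x − 105.5)² − (y − 80.6)² with x = 40.598, y = 38.305, so z ≈ 58.194 ≈ 58.2 km.

depth ≈ 58.2 km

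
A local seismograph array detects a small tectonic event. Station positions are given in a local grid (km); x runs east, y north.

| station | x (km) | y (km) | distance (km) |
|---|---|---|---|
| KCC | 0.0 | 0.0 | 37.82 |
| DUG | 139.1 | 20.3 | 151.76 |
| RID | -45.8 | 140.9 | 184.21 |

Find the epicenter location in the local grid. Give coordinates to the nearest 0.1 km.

(-1.1, -37.8)

Circle about each station: x² + y² = 37.82²; (x − 139.1)² + (y − 20.3)² = 151.76²; (x + 45.8)² + (y − 140.9)² = 184.21².
Subtracting the KCC equation from the DUG and RID equations removes the quadratic terms:
278.2 x + 40.6 y = -1839.85
-91.6 x + 281.8 y = -10552.52
Solving the 2×2 system: x ≈ -1.1, y ≈ -37.8 km.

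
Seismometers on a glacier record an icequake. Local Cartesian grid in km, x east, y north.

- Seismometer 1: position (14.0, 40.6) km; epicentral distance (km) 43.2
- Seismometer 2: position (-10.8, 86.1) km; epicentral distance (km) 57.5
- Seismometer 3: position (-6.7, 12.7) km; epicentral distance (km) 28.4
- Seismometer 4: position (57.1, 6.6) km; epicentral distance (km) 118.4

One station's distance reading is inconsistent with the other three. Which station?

Seismometer 4

Solve using three stations at a time. Using Seismometer 1, Seismometer 2, Seismometer 3 (subtract circle equations pairwise → linear system) gives (x, y) ≈ (-28.2, 31.3).
Distances from that point to each station vs reported:
  Seismometer 1: calculated 43.2 vs reported 43.2 → residual 0.0 km
  Seismometer 2: calculated 57.5 vs reported 57.5 → residual 0.0 km
  Seismometer 3: calculated 28.4 vs reported 28.4 → residual 0.0 km
  Seismometer 4: calculated 88.8 vs reported 118.4 → residual 29.6 km
Seismometer 1, Seismometer 2, Seismometer 3 are mutually consistent (residuals ≈ 0); Seismometer 4 is off by 29.6 km.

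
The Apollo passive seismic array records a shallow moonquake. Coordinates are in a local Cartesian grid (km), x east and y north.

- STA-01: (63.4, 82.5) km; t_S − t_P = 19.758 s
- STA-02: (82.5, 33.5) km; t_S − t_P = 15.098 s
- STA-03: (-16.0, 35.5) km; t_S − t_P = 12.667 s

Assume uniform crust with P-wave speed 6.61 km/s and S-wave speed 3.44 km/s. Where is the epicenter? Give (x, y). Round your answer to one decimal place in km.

Distance from S−P lag: d = Δt · v_P v_S / (v_P − v_S) = Δt · (6.61·3.44)/(6.61−3.44) ≈ 7.1730·Δt.
So d_STA-01 = 141.72, d_STA-02 = 108.30, d_STA-03 = 90.86 km.
Circle about each station: (x − 63.4)² + (y − 82.5)² = 141.72²; (x − 82.5)² + (y − 33.5)² = 108.30²; (x + 16.0)² + (y − 35.5)² = 90.86².
Subtracting the STA-01 equation from the STA-02 and STA-03 equations removes the quadratic terms:
38.2 x − 98.0 y = 5458.36
-158.8 x − 94.0 y = 2519.46
Solving the 2×2 system: x ≈ 13.9, y ≈ -50.3 km.
Check against STA-01 (with the unrounded x, y): √((x − 63.4)²+(y − 82.5)²) = 141.71 ≈ 141.72 km. ✓

(13.9, -50.3)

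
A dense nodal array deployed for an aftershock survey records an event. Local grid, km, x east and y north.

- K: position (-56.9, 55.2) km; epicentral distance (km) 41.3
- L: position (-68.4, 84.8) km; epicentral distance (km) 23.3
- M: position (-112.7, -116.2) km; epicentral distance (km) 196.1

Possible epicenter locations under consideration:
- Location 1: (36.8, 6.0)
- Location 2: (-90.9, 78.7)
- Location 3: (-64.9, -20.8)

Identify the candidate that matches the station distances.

Location 2

For each candidate, compare |candidate − station| to the reported distance:
Location 1: residuals K 64.5, L 108.1, M 3.0 → max 108.1 km
Location 2: residuals K 0.0, L 0.0, M 0.0 → max 0.0 km
Location 3: residuals K 35.1, L 82.4, M 89.4 → max 89.4 km
Only Location 2 has all residuals ≈ 0.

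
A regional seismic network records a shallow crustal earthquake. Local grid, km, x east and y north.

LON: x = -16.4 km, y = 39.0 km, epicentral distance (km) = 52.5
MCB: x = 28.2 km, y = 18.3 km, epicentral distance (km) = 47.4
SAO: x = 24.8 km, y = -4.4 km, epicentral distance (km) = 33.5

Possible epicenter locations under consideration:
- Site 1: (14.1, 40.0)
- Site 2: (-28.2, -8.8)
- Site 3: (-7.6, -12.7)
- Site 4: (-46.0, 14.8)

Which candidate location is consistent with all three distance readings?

Site 3

For each candidate, compare |candidate − station| to the reported distance:
Site 1: residuals LON 22.0, MCB 21.5, SAO 12.2 → max 22.0 km
Site 2: residuals LON 3.3, MCB 15.2, SAO 19.7 → max 19.7 km
Site 3: residuals LON 0.1, MCB 0.0, SAO 0.1 → max 0.1 km
Site 4: residuals LON 14.3, MCB 26.9, SAO 39.9 → max 39.9 km
Only Site 3 has all residuals ≈ 0.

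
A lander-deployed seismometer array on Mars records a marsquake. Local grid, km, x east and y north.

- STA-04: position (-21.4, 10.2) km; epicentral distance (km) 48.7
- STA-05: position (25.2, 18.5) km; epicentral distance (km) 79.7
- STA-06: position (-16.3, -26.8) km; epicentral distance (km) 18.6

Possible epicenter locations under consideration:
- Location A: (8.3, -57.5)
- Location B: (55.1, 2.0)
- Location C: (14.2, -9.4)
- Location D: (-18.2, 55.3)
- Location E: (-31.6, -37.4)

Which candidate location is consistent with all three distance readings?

Location E

For each candidate, compare |candidate − station| to the reported distance:
Location A: residuals STA-04 25.2, STA-05 1.8, STA-06 20.7 → max 25.2 km
Location B: residuals STA-04 28.2, STA-05 45.5, STA-06 58.4 → max 58.4 km
Location C: residuals STA-04 8.1, STA-05 49.7, STA-06 16.5 → max 49.7 km
Location D: residuals STA-04 3.5, STA-05 22.8, STA-06 63.5 → max 63.5 km
Location E: residuals STA-04 0.0, STA-05 0.0, STA-06 0.0 → max 0.0 km
Only Location E has all residuals ≈ 0.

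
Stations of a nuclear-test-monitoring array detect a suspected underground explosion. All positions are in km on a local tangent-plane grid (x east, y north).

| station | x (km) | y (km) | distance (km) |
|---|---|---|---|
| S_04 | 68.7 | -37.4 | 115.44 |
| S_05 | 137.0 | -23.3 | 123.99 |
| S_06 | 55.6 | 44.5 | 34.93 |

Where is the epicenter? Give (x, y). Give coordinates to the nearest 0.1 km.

65.5 km east, 78.0 km north

Circle about each station: (x − 68.7)² + (y + 37.4)² = 115.44²; (x − 137.0)² + (y + 23.3)² = 123.99²; (x − 55.6)² + (y − 44.5)² = 34.93².
Subtracting the S_04 equation from the S_05 and S_06 equations removes the quadratic terms:
136.6 x + 28.2 y = 11146.31
-26.2 x + 163.8 y = 11059.45
Solving the 2×2 system: x ≈ 65.5, y ≈ 78.0 km.
Check against S_04 (with the unrounded x, y): √((x − 68.7)²+(y + 37.4)²) = 115.44 ≈ 115.44 km. ✓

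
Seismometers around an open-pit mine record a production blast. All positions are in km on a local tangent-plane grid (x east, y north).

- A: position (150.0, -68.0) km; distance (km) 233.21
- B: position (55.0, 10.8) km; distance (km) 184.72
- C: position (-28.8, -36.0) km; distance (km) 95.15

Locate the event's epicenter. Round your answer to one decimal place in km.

Circle about each station: (x − 150.0)² + (y + 68.0)² = 233.21²; (x − 55.0)² + (y − 10.8)² = 184.72²; (x + 28.8)² + (y + 36.0)² = 95.15².
Subtracting pairs of circle equations eliminates x²+y² and gives linear equations (the radical axes):
-190.0 x + 157.6 y = -3716.93
-357.6 x + 64.0 y = 20334.82
Solving the 2×2 system: x ≈ -77.9, y ≈ -117.5 km.

-77.9 km east, -117.5 km north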